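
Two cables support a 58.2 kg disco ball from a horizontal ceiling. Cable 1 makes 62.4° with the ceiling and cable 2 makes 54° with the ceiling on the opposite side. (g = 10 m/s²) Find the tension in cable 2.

Weight W = 58.2 × 10 = 582 N acts straight down.
Horizontal: T_1 cos 62.4° = T_2 cos 54°  →  T_1 = 1.269 T_2.
Vertical: T_1 sin 62.4° + T_2 sin 54° = 582.
Substituting the horizontal relation into the vertical equation gives 1.933 T_2 = 582, so T_2 = 301 N.

T_2 ≈ 301 N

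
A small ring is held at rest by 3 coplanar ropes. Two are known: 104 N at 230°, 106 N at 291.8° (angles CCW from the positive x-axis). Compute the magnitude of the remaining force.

Sum the known components: ΣF_x = -27.48 N, ΣF_y = -178.1 N.
For equilibrium the remaining force must supply (−ΣF_x, −ΣF_y) = (27.48, 178.1) N.
Magnitude = √((27.48)² + (178.1)²) = 180.2 N; direction = atan2(178.1, 27.48) = 81.2°.

F ≈ 180 N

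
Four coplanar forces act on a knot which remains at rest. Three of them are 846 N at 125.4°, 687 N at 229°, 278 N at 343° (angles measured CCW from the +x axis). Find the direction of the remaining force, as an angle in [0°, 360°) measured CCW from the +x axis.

Sum the known components: ΣF_x = -674.9 N, ΣF_y = 89.83 N.
For equilibrium the remaining force must supply (−ΣF_x, −ΣF_y) = (674.9, -89.83) N.
Magnitude = √((674.9)² + (-89.83)²) = 680.9 N; direction = atan2(-89.83, 674.9) = 352.4°.

θ ≈ 352°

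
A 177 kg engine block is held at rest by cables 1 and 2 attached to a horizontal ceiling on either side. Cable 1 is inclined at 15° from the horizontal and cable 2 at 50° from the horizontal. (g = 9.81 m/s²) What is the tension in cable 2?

T_2 ≈ 1850 N

Weight W = 177 × 9.81 = 1736 N acts straight down.
Horizontal: T_1 cos 15° = T_2 cos 50°  →  T_1 = 0.6655 T_2.
Vertical: T_1 sin 15° + T_2 sin 50° = 1736.
Substituting the horizontal relation into the vertical equation gives 0.9383 T_2 = 1736, so T_2 = 1851 N.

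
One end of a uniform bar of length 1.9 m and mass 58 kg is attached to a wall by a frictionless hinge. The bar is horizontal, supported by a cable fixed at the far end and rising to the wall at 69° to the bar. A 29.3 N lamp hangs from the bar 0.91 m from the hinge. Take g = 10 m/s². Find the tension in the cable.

Take torques about the hinge: T sin 69° · 1.9 = 58×10×0.95 + 29.3×0.91 = 577.66 N·m.
So T = 577.66 / (0.9336 × 1.9) = 325.66 N.

T ≈ 326 N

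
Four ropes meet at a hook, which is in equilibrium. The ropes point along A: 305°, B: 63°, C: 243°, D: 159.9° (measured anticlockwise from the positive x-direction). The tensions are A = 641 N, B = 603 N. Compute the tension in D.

T_D ≈ 570 N

Resolve: ΣF_x = 641 cos 305° + 603 cos 63° + T_C cos 243° + T_D cos 159.9° = 0.
        ΣF_y = 641 sin 305° + 603 sin 63° + T_C sin 243° + T_D sin 159.9° = 0.
The known terms sum to (641.4, 12.2) N, so -0.4540 T_C − 0.9391 T_D = -641.4 and -0.8910 T_C + 0.3437 T_D = -12.2.
Solving simultaneously: T_C = 233.6 N, T_D = 570.1 N.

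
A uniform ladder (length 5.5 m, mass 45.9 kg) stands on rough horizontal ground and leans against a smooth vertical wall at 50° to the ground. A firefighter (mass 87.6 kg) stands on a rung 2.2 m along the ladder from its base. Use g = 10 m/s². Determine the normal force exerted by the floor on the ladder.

N_floor ≈ 1340 N

ΣF_y = 0: N_floor = 45.9×10 + 87.6×10 = 1335 N.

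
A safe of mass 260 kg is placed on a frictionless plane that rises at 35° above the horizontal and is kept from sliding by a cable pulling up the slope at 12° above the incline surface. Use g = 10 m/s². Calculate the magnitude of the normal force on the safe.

N ≈ 1810 N

Take axes along and perpendicular to the incline. Weight components: W sin 35° = 1491 N down-slope, W cos 35° = 2130 N into the surface.
Along incline: T cos 12° = W sin 35° → T = 1525 N.
Perpendicular: N = W cos 35° − T sin 12° = 1813 N.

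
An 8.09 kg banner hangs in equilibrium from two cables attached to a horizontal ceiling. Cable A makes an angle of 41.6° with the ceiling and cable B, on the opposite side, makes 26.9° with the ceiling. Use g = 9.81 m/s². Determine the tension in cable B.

Weight W = 8.09 × 9.81 = 79.36 N acts straight down.
Horizontal: T_A cos 41.6° = T_B cos 26.9°  →  T_A = 1.193 T_B.
Vertical: T_A sin 41.6° + T_B sin 26.9° = 79.36.
Substituting the horizontal relation into the vertical equation gives 1.244 T_B = 79.36, so T_B = 63.79 N.

T_B ≈ 63.8 N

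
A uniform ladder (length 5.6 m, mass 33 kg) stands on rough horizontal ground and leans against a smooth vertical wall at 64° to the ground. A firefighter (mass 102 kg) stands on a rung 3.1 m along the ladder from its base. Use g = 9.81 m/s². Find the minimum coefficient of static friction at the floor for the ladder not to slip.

ΣF_y = 0: N_floor = 33×9.81 + 102×9.81 = 1324.3 N.
Torques about the foot: N_wall · 5.6 sin 64° = 33×9.81×2.8 cos 64° + 102×9.81×3.1 cos 64° → N_wall = 349.11 N.
ΣF_x = 0: f_floor = N_wall = 349.11 N.
μ_min = f_floor / N_floor = 349.11 / 1324.3 = 0.2636.

μ_min ≈ 0.264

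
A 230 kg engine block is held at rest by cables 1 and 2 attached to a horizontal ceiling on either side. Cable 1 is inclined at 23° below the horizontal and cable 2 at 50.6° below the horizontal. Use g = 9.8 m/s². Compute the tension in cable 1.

Weight W = 230 × 9.8 = 2254 N acts straight down.
Horizontal: T_1 cos 23° = T_2 cos 50.6°  →  T_2 = 1.45 T_1.
Vertical: T_1 sin 23° + T_2 sin 50.6° = 2254.
Substituting the horizontal relation into the vertical equation gives 1.511 T_1 = 2254, so T_1 = 1491 N.

T_1 ≈ 1490 N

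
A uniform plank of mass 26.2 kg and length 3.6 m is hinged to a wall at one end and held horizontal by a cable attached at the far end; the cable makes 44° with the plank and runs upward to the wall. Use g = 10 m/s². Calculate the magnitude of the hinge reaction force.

|H| ≈ 189 N

Take torques about the hinge: T sin 44° · 3.6 = 26.2×10×1.8 = 471.6 N·m.
So T = 471.6 / (0.6947 × 3.6) = 188.58 N.
ΣF_x = 0: H_x = T cos 44° = 135.65 N.
ΣF_y = 0: H_y = (26.2×10) − T sin 44° = 262 − 131 = 131 N.
|H| = √(H_x² + H_y²) = √((135.65)² + (131)²) = 188.58 N.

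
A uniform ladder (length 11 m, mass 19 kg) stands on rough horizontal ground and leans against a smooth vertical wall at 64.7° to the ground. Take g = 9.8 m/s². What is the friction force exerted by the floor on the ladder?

Torques about the foot: N_wall · 11 sin 64.7° = 19×9.8×5.5 cos 64.7° → N_wall = 44.008 N.
ΣF_x = 0: f_floor = N_wall = 44.008 N.

f ≈ 44 N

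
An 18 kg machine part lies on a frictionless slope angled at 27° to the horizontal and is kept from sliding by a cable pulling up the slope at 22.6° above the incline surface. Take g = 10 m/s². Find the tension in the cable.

Take axes along and perpendicular to the incline. Weight components: W sin 27° = 81.72 N down-slope, W cos 27° = 160.4 N into the surface.
Along incline: T cos 22.6° = W sin 27° → T = 88.52 N.
Perpendicular: N = W cos 27° − T sin 22.6° = 126.4 N.

T ≈ 88.5 N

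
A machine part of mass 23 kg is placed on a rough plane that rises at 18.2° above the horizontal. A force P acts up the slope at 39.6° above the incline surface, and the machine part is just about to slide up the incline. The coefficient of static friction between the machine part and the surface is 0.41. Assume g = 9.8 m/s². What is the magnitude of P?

On the verge of sliding up the incline, friction equals μN and acts down the slope.
Perpendicular: N + P sin 39.6° = W cos 18.2° = 214.1 N.
Along incline: P cos 39.6° = W sin 18.2° + μN  with W sin 18.2° = 70.4 N.
Solving the pair for P and N: P = 153.3 N, N = 116.4 N (and f = μN = 47.72 N).

P ≈ 153 N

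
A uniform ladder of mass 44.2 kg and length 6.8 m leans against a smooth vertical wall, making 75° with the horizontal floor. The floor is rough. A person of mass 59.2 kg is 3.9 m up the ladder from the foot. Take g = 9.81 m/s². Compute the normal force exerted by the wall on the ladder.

N_wall ≈ 147 N

Torques about the foot: N_wall · 6.8 sin 75° = 44.2×9.81×3.4 cos 75° + 59.2×9.81×3.9 cos 75° → N_wall = 147.34 N.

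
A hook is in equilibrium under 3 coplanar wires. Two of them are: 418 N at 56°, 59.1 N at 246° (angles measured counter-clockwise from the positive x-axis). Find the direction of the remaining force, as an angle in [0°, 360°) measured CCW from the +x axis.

θ ≈ 234°

Sum the known components: ΣF_x = 209.7 N, ΣF_y = 292.5 N.
For equilibrium the remaining force must supply (−ΣF_x, −ΣF_y) = (-209.7, -292.5) N.
Magnitude = √((-209.7)² + (-292.5)²) = 359.9 N; direction = atan2(-292.5, -209.7) = 234.4°.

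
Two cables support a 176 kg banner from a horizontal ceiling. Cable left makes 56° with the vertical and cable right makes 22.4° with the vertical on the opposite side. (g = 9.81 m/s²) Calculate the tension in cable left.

T_left ≈ 672 N

Angles from the horizontal: cable left is 90° − 56° = 34°, cable right is 90° − 22.4° = 67.6°.
Weight W = 176 × 9.81 = 1727 N acts straight down.
Horizontal: T_left cos 34° = T_right cos 67.6°  →  T_right = 2.176 T_left.
Vertical: T_left sin 34° + T_right sin 67.6° = 1727.
Substituting the horizontal relation into the vertical equation gives 2.571 T_left = 1727, so T_left = 671.7 N.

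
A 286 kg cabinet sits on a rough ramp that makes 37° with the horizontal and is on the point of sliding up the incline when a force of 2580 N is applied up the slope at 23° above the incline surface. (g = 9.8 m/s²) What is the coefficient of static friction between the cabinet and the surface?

μ ≈ 0.559

On the verge of sliding up the incline, friction is at its maximum μN and acts down the slope.
Perpendicular to incline: N = W cos 37° − P sin 23° = 2238 − 1008 = 1230 N.
Along incline: P cos 23° − μN = W sin 37° → μ = −(W sin 37° − P cos 23°) / N = 0.5593.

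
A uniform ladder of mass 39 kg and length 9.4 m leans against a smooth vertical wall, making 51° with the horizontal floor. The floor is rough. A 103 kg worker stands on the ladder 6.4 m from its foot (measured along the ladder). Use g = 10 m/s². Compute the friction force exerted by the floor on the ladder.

f ≈ 726 N

Torques about the foot: N_wall · 9.4 sin 51° = 39×10×4.7 cos 51° + 103×10×6.4 cos 51° → N_wall = 725.79 N.
ΣF_x = 0: f_floor = N_wall = 725.79 N.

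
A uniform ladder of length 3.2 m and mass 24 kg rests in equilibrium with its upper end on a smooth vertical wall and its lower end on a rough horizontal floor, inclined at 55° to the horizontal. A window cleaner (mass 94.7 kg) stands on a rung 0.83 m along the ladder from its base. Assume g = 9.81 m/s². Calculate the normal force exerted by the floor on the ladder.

N_floor ≈ 1160 N

ΣF_y = 0: N_floor = 24×9.81 + 94.7×9.81 = 1164.4 N.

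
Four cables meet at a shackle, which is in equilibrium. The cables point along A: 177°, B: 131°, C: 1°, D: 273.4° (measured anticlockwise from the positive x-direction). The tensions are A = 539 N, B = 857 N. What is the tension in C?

T_C ≈ 1060 N

Resolve: ΣF_x = 539 cos 177° + 857 cos 131° + T_C cos 1° + T_D cos 273.4° = 0.
        ΣF_y = 539 sin 177° + 857 sin 131° + T_C sin 1° + T_D sin 273.4° = 0.
The known terms sum to (-1101, 675) N, so 0.9998 T_C + 0.0593 T_D = 1101 and 0.0175 T_C − 0.9982 T_D = -675.
Solving simultaneously: T_C = 1059 N, T_D = 694.7 N.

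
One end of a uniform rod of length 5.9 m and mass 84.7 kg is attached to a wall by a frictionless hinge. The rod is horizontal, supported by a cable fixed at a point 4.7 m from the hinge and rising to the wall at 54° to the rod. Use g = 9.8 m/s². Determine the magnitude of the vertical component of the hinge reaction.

|H_y| ≈ 309 N

Take torques about the hinge: T sin 54° · 4.7 = 84.7×9.8×2.95 = 2448.7 N·m.
So T = 2448.7 / (0.8090 × 4.7) = 643.99 N.
ΣF_y = 0: H_y = (84.7×9.8) − T sin 54° = 830.06 − 521 = 309.06 N.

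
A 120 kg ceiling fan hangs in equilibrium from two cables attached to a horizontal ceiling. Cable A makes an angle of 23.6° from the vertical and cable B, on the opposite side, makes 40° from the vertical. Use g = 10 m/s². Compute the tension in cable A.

Angles from the horizontal: cable A is 90° − 23.6° = 66.4°, cable B is 90° − 40° = 50°.
Weight W = 120 × 10 = 1200 N acts straight down.
Horizontal: T_A cos 66.4° = T_B cos 50°  →  T_B = 0.6228 T_A.
Vertical: T_A sin 66.4° + T_B sin 50° = 1200.
Substituting the horizontal relation into the vertical equation gives 1.393 T_A = 1200, so T_A = 861.2 N.

T_A ≈ 861 N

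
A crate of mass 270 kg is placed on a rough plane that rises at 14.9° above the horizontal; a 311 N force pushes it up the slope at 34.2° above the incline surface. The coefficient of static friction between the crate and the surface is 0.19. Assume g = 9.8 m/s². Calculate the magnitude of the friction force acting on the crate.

f ≈ 423 N

Axes along / perpendicular to the incline. W sin 14.9° = 680.4 N down-slope; W cos 14.9° = 2557 N into the surface.
Perpendicular: N = W cos 14.9° − P sin 34.2° = 2557 − 174.8 = 2382 N.
Along incline: P cos 34.2° + f = W sin 14.9° (friction acts up-slope) → f = 680.4 − 257.2 = 423.2 N.
|f| = 423.2 N ≤ μN = 452.6 N, so the crate is indeed static.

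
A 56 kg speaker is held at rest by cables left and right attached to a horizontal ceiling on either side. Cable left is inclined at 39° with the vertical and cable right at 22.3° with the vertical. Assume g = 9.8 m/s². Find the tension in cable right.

Angles from the horizontal: cable left is 90° − 39° = 51°, cable right is 90° − 22.3° = 67.7°.
Weight W = 56 × 9.8 = 548.8 N acts straight down.
Horizontal: T_left cos 51° = T_right cos 67.7°  →  T_left = 0.603 T_right.
Vertical: T_left sin 51° + T_right sin 67.7° = 548.8.
Substituting the horizontal relation into the vertical equation gives 1.394 T_right = 548.8, so T_right = 393.7 N.

T_right ≈ 394 N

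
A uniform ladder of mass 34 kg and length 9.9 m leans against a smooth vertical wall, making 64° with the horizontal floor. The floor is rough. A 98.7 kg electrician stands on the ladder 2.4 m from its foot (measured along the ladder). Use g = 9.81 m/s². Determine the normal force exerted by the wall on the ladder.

N_wall ≈ 196 N

Torques about the foot: N_wall · 9.9 sin 64° = 34×9.81×4.95 cos 64° + 98.7×9.81×2.4 cos 64° → N_wall = 195.82 N.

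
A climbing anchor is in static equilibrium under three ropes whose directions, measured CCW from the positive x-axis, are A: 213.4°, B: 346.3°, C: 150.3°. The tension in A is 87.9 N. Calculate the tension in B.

Resolve: ΣF_x = 87.9 cos 213.4° + T_B cos 346.3° + T_C cos 150.3° = 0.
        ΣF_y = 87.9 sin 213.4° + T_B sin 346.3° + T_C sin 150.3° = 0.
The known terms sum to (-73.38, -48.39) N, so 0.9715 T_B − 0.8686 T_C = 73.38 and -0.2368 T_B + 0.4955 T_C = 48.39.
Solving simultaneously: T_B = 284.4 N, T_C = 233.6 N.

T_B ≈ 284 N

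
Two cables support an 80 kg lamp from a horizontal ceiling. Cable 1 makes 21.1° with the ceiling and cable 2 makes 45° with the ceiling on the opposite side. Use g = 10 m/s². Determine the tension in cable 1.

Weight W = 80 × 10 = 800 N acts straight down.
Horizontal: T_1 cos 21.1° = T_2 cos 45°  →  T_2 = 1.319 T_1.
Vertical: T_1 sin 21.1° + T_2 sin 45° = 800.
Substituting the horizontal relation into the vertical equation gives 1.293 T_1 = 800, so T_1 = 618.7 N.

T_1 ≈ 619 N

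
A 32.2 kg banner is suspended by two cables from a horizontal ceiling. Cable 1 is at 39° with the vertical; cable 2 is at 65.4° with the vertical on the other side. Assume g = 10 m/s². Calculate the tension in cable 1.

Angles from the horizontal: cable 1 is 90° − 39° = 51°, cable 2 is 90° − 65.4° = 24.6°.
Weight W = 32.2 × 10 = 322 N acts straight down.
Horizontal: T_1 cos 51° = T_2 cos 24.6°  →  T_2 = 0.6921 T_1.
Vertical: T_1 sin 51° + T_2 sin 24.6° = 322.
Substituting the horizontal relation into the vertical equation gives 1.065 T_1 = 322, so T_1 = 302.3 N.

T_1 ≈ 302 N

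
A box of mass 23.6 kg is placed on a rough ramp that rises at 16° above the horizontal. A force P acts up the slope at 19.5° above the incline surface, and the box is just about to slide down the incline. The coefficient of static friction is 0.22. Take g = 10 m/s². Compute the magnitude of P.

On the verge of sliding down the incline, friction equals μN and acts up the slope.
Perpendicular: N + P sin 19.5° = W cos 16° = 226.9 N.
Along incline: P cos 19.5° + μN = W sin 16° with W sin 16° = 65.05 N.
Solving the pair for P and N: P = 17.42 N, N = 221 N (and f = μN = 48.63 N).

P ≈ 17.4 N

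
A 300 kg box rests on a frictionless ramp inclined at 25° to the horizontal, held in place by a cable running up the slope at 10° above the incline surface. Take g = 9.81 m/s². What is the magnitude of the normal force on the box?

Take axes along and perpendicular to the incline. Weight components: W sin 25° = 1244 N down-slope, W cos 25° = 2667 N into the surface.
Along incline: T cos 10° = W sin 25° → T = 1263 N.
Perpendicular: N = W cos 25° − T sin 10° = 2448 N.

N ≈ 2450 N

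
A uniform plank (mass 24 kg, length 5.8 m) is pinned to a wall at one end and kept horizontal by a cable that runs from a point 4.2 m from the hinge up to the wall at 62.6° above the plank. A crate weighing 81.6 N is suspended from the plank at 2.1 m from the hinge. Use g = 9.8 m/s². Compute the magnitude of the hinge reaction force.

Take torques about the hinge: T sin 62.6° · 4.2 = 24×9.8×2.9 + 81.6×2.1 = 853.44 N·m.
So T = 853.44 / (0.8878 × 4.2) = 228.88 N.
ΣF_x = 0: H_x = T cos 62.6° = 105.33 N.
ΣF_y = 0: H_y = (24×9.8 + 81.6) − T sin 62.6° = 316.8 − 203.2 = 113.6 N.
|H| = √(H_x² + H_y²) = √((105.33)² + (113.6)²) = 154.92 N.

|H| ≈ 155 N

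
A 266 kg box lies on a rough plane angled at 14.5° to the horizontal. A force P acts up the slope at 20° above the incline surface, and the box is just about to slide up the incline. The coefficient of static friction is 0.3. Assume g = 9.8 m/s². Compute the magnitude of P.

P ≈ 1350 N

On the verge of sliding up the incline, friction equals μN and acts down the slope.
Perpendicular: N + P sin 20° = W cos 14.5° = 2524 N.
Along incline: P cos 20° = W sin 14.5° + μN  with W sin 14.5° = 652.7 N.
Solving the pair for P and N: P = 1353 N, N = 2061 N (and f = μN = 618.3 N).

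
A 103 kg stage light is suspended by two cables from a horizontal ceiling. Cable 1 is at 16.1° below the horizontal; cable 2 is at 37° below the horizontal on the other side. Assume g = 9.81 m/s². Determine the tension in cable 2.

Weight W = 103 × 9.81 = 1010 N acts straight down.
Horizontal: T_1 cos 16.1° = T_2 cos 37°  →  T_1 = 0.8312 T_2.
Vertical: T_1 sin 16.1° + T_2 sin 37° = 1010.
Substituting the horizontal relation into the vertical equation gives 0.8323 T_2 = 1010, so T_2 = 1214 N.

T_2 ≈ 1210 N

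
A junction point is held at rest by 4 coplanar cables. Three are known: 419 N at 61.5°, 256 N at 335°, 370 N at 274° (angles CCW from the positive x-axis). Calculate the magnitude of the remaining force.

F ≈ 471 N

Sum the known components: ΣF_x = 457.8 N, ΣF_y = -109.1 N.
For equilibrium the remaining force must supply (−ΣF_x, −ΣF_y) = (-457.8, 109.1) N.
Magnitude = √((-457.8)² + (109.1)²) = 470.6 N; direction = atan2(109.1, -457.8) = 166.6°.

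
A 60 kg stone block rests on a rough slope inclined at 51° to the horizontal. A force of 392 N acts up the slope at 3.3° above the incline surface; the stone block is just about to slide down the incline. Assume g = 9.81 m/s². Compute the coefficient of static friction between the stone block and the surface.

On the verge of sliding down the incline, friction is at its maximum μN and acts up the slope.
Perpendicular to incline: N = W cos 51° − P sin 3.3° = 370.4 − 22.57 = 347.9 N.
Along incline: P cos 3.3° + μN = W sin 51° → μ = (W sin 51° − P cos 3.3°) / N = 0.19.

μ ≈ 0.190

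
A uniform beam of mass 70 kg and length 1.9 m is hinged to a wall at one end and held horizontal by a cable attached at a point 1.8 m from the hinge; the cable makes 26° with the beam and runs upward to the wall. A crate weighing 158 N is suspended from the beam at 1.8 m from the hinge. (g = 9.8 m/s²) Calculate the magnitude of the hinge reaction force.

Take torques about the hinge: T sin 26° · 1.8 = 70×9.8×0.95 + 158×1.8 = 936.1 N·m.
So T = 936.1 / (0.4384 × 1.8) = 1186.3 N.
ΣF_x = 0: H_x = T cos 26° = 1066.3 N.
ΣF_y = 0: H_y = (70×9.8 + 158) − T sin 26° = 844 − 520.06 = 323.94 N.
|H| = √(H_x² + H_y²) = √((1066.3)² + (323.94)²) = 1114.4 N.

|H| ≈ 1110 N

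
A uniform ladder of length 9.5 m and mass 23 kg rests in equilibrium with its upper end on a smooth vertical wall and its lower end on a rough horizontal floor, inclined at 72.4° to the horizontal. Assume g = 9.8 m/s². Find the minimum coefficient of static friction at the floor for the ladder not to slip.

μ_min ≈ 0.159

ΣF_y = 0: N_floor = 23×9.8 = 225.4 N.
Torques about the foot: N_wall · 9.5 sin 72.4° = 23×9.8×4.75 cos 72.4° → N_wall = 35.751 N.
ΣF_x = 0: f_floor = N_wall = 35.751 N.
μ_min = f_floor / N_floor = 35.751 / 225.4 = 0.1586.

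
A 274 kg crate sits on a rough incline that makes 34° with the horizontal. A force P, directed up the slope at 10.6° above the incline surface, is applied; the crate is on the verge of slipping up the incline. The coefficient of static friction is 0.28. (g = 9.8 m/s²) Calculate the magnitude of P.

On the verge of sliding up the incline, friction equals μN and acts down the slope.
Perpendicular: N + P sin 10.6° = W cos 34° = 2226 N.
Along incline: P cos 10.6° = W sin 34° + μN  with W sin 34° = 1502 N.
Solving the pair for P and N: P = 2054 N, N = 1848 N (and f = μN = 517.5 N).

P ≈ 2050 N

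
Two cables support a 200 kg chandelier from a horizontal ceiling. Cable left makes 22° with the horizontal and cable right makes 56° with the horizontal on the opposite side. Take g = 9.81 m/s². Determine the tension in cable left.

Weight W = 200 × 9.81 = 1962 N acts straight down.
Horizontal: T_left cos 22° = T_right cos 56°  →  T_right = 1.658 T_left.
Vertical: T_left sin 22° + T_right sin 56° = 1962.
Substituting the horizontal relation into the vertical equation gives 1.749 T_left = 1962, so T_left = 1122 N.

T_left ≈ 1120 N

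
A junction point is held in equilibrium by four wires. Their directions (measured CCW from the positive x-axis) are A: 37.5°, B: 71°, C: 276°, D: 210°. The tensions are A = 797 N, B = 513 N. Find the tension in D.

T_D ≈ 981 N

Resolve: ΣF_x = 797 cos 37.5° + 513 cos 71° + T_C cos 276° + T_D cos 210° = 0.
        ΣF_y = 797 sin 37.5° + 513 sin 71° + T_C sin 276° + T_D sin 210° = 0.
The known terms sum to (799.3, 970.2) N, so 0.1045 T_C − 0.8660 T_D = -799.3 and -0.9945 T_C − 0.5000 T_D = -970.2.
Solving simultaneously: T_C = 482.3 N, T_D = 981.2 N.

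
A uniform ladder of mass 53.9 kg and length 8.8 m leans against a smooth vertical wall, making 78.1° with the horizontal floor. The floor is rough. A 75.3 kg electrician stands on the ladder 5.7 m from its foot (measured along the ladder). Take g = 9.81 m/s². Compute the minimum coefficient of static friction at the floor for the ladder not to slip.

μ_min ≈ 0.124

ΣF_y = 0: N_floor = 53.9×9.81 + 75.3×9.81 = 1267.5 N.
Torques about the foot: N_wall · 8.8 sin 78.1° = 53.9×9.81×4.4 cos 78.1° + 75.3×9.81×5.7 cos 78.1° → N_wall = 156.54 N.
ΣF_x = 0: f_floor = N_wall = 156.54 N.
μ_min = f_floor / N_floor = 156.54 / 1267.5 = 0.1235.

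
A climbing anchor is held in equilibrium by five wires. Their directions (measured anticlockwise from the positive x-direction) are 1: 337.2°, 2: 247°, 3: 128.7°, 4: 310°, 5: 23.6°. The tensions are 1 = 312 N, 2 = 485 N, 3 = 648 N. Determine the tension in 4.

Resolve: ΣF_x = 312 cos 337.2° + 485 cos 247° + 648 cos 128.7° + T_4 cos 310° + T_5 cos 23.6° = 0.
        ΣF_y = 312 sin 337.2° + 485 sin 247° + 648 sin 128.7° + T_4 sin 310° + T_5 sin 23.6° = 0.
The known terms sum to (-307, -61.63) N, so 0.6428 T_4 + 0.9164 T_5 = 307 and -0.7660 T_4 + 0.4003 T_5 = 61.63.
Solving simultaneously: T_4 = 69.27 N, T_5 = 286.5 N.

T_4 ≈ 69.3 N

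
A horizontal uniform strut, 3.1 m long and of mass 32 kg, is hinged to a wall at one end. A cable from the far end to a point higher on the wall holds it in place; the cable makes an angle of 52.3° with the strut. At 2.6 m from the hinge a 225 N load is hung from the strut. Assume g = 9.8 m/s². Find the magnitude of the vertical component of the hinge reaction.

|H_y| ≈ 193 N

Take torques about the hinge: T sin 52.3° · 3.1 = 32×9.8×1.55 + 225×2.6 = 1071.1 N·m.
So T = 1071.1 / (0.7912 × 3.1) = 436.68 N.
ΣF_y = 0: H_y = (32×9.8 + 225) − T sin 52.3° = 538.6 − 345.51 = 193.09 N.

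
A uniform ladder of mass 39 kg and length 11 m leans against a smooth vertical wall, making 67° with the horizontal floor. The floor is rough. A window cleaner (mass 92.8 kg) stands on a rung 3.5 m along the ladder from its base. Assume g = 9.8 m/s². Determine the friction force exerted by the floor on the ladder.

f ≈ 204 N

Torques about the foot: N_wall · 11 sin 67° = 39×9.8×5.5 cos 67° + 92.8×9.8×3.5 cos 67° → N_wall = 203.95 N.
ΣF_x = 0: f_floor = N_wall = 203.95 N.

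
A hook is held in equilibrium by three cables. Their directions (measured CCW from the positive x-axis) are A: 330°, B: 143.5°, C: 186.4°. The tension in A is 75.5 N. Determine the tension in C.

Resolve: ΣF_x = 75.5 cos 330° + T_B cos 143.5° + T_C cos 186.4° = 0.
        ΣF_y = 75.5 sin 330° + T_B sin 143.5° + T_C sin 186.4° = 0.
The known terms sum to (65.38, -37.75) N, so -0.8039 T_B − 0.9938 T_C = -65.38 and 0.5948 T_B − 0.1115 T_C = 37.75.
Solving simultaneously: T_B = 65.82 N, T_C = 12.56 N.

T_C ≈ 12.6 N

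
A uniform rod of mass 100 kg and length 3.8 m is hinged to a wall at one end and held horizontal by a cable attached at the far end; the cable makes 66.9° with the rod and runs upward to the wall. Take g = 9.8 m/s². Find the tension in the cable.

Take torques about the hinge: T sin 66.9° · 3.8 = 100×9.8×1.9 = 1862 N·m.
So T = 1862 / (0.9198 × 3.8) = 532.71 N.

T ≈ 533 N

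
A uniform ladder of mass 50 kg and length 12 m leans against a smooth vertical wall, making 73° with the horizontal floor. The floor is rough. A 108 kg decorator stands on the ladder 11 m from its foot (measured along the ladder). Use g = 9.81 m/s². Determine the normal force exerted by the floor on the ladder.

ΣF_y = 0: N_floor = 50×9.81 + 108×9.81 = 1550 N.

N_floor ≈ 1550 N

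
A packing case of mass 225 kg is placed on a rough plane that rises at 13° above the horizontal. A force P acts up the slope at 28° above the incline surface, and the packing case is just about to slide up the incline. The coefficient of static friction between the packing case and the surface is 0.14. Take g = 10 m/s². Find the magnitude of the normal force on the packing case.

On the verge of sliding up the incline, friction equals μN and acts down the slope.
Perpendicular: N + P sin 28° = W cos 13° = 2192 N.
Along incline: P cos 28° = W sin 13° + μN  with W sin 13° = 506.1 N.
Solving the pair for P and N: P = 857.1 N, N = 1790 N (and f = μN = 250.6 N).

N ≈ 1790 N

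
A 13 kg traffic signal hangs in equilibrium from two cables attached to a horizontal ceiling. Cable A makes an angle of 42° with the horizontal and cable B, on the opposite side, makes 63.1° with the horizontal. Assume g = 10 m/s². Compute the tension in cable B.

T_B ≈ 100 N

Weight W = 13 × 10 = 130 N acts straight down.
Horizontal: T_A cos 42° = T_B cos 63.1°  →  T_A = 0.6088 T_B.
Vertical: T_A sin 42° + T_B sin 63.1° = 130.
Substituting the horizontal relation into the vertical equation gives 1.299 T_B = 130, so T_B = 100.1 N.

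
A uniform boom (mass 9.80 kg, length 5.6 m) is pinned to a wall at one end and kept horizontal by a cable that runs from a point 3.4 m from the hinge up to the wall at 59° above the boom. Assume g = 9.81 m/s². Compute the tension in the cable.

Take torques about the hinge: T sin 59° · 3.4 = 9.80×9.81×2.8 = 269.19 N·m.
So T = 269.19 / (0.8572 × 3.4) = 92.365 N.

T ≈ 92.4 N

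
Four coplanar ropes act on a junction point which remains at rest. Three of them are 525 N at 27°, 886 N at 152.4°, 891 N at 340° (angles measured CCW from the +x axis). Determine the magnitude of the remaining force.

Sum the known components: ΣF_x = 519.9 N, ΣF_y = 344.1 N.
For equilibrium the remaining force must supply (−ΣF_x, −ΣF_y) = (-519.9, -344.1) N.
Magnitude = √((-519.9)² + (-344.1)²) = 623.4 N; direction = atan2(-344.1, -519.9) = 213.5°.

F ≈ 623 N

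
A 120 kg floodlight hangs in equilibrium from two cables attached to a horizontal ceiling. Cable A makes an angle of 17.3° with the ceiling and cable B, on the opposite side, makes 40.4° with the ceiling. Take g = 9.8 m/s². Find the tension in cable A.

Weight W = 120 × 9.8 = 1176 N acts straight down.
Horizontal: T_A cos 17.3° = T_B cos 40.4°  →  T_B = 1.254 T_A.
Vertical: T_A sin 17.3° + T_B sin 40.4° = 1176.
Substituting the horizontal relation into the vertical equation gives 1.11 T_A = 1176, so T_A = 1060 N.

T_A ≈ 1060 N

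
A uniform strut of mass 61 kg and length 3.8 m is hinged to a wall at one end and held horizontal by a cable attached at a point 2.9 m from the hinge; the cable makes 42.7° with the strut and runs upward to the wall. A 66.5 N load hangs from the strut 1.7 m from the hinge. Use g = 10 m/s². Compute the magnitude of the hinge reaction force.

Take torques about the hinge: T sin 42.7° · 2.9 = 61×10×1.9 + 66.5×1.7 = 1272 N·m.
So T = 1272 / (0.6782 × 2.9) = 646.81 N.
ΣF_x = 0: H_x = T cos 42.7° = 475.35 N.
ΣF_y = 0: H_y = (61×10 + 66.5) − T sin 42.7° = 676.5 − 438.64 = 237.86 N.
|H| = √(H_x² + H_y²) = √((475.35)² + (237.86)²) = 531.54 N.

|H| ≈ 532 N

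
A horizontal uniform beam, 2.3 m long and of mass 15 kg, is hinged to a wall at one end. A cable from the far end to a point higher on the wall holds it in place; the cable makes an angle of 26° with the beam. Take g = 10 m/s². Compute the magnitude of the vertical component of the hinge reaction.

Take torques about the hinge: T sin 26° · 2.3 = 15×10×1.15 = 172.5 N·m.
So T = 172.5 / (0.4384 × 2.3) = 171.09 N.
ΣF_y = 0: H_y = (15×10) − T sin 26° = 150 − 75 = 75 N.

|H_y| ≈ 75 N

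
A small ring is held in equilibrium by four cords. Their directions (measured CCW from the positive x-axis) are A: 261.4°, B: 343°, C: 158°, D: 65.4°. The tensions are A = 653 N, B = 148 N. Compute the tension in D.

Resolve: ΣF_x = 653 cos 261.4° + 148 cos 343° + T_C cos 158° + T_D cos 65.4° = 0.
        ΣF_y = 653 sin 261.4° + 148 sin 343° + T_C sin 158° + T_D sin 65.4° = 0.
The known terms sum to (43.89, -688.9) N, so -0.9272 T_C + 0.4163 T_D = -43.89 and 0.3746 T_C + 0.9092 T_D = 688.9.
Solving simultaneously: T_C = 327 N, T_D = 623 N.

T_D ≈ 623 N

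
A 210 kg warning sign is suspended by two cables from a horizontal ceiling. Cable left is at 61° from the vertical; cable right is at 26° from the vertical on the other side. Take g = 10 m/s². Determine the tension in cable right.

Angles from the horizontal: cable left is 90° − 61° = 29°, cable right is 90° − 26° = 64°.
Weight W = 210 × 10 = 2100 N acts straight down.
Horizontal: T_left cos 29° = T_right cos 64°  →  T_left = 0.5012 T_right.
Vertical: T_left sin 29° + T_right sin 64° = 2100.
Substituting the horizontal relation into the vertical equation gives 1.142 T_right = 2100, so T_right = 1839 N.

T_right ≈ 1840 N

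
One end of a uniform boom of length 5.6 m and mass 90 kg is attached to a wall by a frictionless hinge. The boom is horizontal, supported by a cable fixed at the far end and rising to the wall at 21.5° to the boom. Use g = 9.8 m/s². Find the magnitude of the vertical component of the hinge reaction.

Take torques about the hinge: T sin 21.5° · 5.6 = 90×9.8×2.8 = 2469.6 N·m.
So T = 2469.6 / (0.3665 × 5.6) = 1203.3 N.
ΣF_y = 0: H_y = (90×9.8) − T sin 21.5° = 882 − 441 = 441 N.

|H_y| ≈ 441 N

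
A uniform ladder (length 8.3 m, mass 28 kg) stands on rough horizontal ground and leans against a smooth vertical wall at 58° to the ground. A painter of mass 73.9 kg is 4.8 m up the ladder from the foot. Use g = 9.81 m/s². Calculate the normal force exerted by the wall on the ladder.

N_wall ≈ 348 N

Torques about the foot: N_wall · 8.3 sin 58° = 28×9.81×4.15 cos 58° + 73.9×9.81×4.8 cos 58° → N_wall = 347.8 N.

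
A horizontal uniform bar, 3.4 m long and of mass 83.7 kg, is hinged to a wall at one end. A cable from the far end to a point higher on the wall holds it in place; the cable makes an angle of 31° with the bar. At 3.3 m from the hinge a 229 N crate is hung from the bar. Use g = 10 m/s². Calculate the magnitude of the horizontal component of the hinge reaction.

H_x ≈ 1070 N

Take torques about the hinge: T sin 31° · 3.4 = 83.7×10×1.7 + 229×3.3 = 2178.6 N·m.
So T = 2178.6 / (0.5150 × 3.4) = 1244.1 N.
ΣF_x = 0: H_x = T cos 31° = 1066.4 N.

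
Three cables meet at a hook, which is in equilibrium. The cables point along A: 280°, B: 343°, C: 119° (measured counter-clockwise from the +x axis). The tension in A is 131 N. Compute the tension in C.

Resolve: ΣF_x = 131 cos 280° + T_B cos 343° + T_C cos 119° = 0.
        ΣF_y = 131 sin 280° + T_B sin 343° + T_C sin 119° = 0.
The known terms sum to (22.75, -129) N, so 0.9563 T_B − 0.4848 T_C = -22.75 and -0.2924 T_B + 0.8746 T_C = 129.
Solving simultaneously: T_B = 61.40 N, T_C = 168 N.

T_C ≈ 168 N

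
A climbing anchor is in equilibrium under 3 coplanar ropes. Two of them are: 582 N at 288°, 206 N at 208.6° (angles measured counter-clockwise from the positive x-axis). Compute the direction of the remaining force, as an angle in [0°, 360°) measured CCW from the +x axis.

θ ≈ 89.9°

Sum the known components: ΣF_x = -1.017 N, ΣF_y = -652.1 N.
For equilibrium the remaining force must supply (−ΣF_x, −ΣF_y) = (1.017, 652.1) N.
Magnitude = √((1.017)² + (652.1)²) = 652.1 N; direction = atan2(652.1, 1.017) = 89.9°.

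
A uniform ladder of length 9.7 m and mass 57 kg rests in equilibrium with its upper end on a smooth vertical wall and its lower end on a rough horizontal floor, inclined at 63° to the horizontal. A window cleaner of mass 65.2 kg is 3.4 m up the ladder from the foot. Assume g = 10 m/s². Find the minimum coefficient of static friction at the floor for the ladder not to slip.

ΣF_y = 0: N_floor = 57×10 + 65.2×10 = 1222 N.
Torques about the foot: N_wall · 9.7 sin 63° = 57×10×4.85 cos 63° + 65.2×10×3.4 cos 63° → N_wall = 261.66 N.
ΣF_x = 0: f_floor = N_wall = 261.66 N.
μ_min = f_floor / N_floor = 261.66 / 1222 = 0.2141.

μ_min ≈ 0.214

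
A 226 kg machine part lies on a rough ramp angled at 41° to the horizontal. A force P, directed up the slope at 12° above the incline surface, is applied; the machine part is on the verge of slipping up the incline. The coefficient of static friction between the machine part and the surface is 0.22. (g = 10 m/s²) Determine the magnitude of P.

P ≈ 1810 N

On the verge of sliding up the incline, friction equals μN and acts down the slope.
Perpendicular: N + P sin 12° = W cos 41° = 1706 N.
Along incline: P cos 12° = W sin 41° + μN  with W sin 41° = 1483 N.
Solving the pair for P and N: P = 1815 N, N = 1328 N (and f = μN = 292.2 N).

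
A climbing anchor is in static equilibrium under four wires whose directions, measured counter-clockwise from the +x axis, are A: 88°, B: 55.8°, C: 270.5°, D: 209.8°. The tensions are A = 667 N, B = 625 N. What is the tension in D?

Resolve: ΣF_x = 667 cos 88° + 625 cos 55.8° + T_C cos 270.5° + T_D cos 209.8° = 0.
        ΣF_y = 667 sin 88° + 625 sin 55.8° + T_C sin 270.5° + T_D sin 209.8° = 0.
The known terms sum to (374.6, 1184) N, so 0.0087 T_C − 0.8678 T_D = -374.6 and -1.0000 T_C − 0.4970 T_D = -1184.
Solving simultaneously: T_C = 964.2 N, T_D = 441.4 N.

T_D ≈ 441 N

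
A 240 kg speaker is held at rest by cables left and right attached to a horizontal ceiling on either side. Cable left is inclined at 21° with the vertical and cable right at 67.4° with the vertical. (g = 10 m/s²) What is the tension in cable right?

T_right ≈ 860 N

Angles from the horizontal: cable left is 90° − 21° = 69°, cable right is 90° − 67.4° = 22.6°.
Weight W = 240 × 10 = 2400 N acts straight down.
Horizontal: T_left cos 69° = T_right cos 22.6°  →  T_left = 2.576 T_right.
Vertical: T_left sin 69° + T_right sin 22.6° = 2400.
Substituting the horizontal relation into the vertical equation gives 2.789 T_right = 2400, so T_right = 860.4 N.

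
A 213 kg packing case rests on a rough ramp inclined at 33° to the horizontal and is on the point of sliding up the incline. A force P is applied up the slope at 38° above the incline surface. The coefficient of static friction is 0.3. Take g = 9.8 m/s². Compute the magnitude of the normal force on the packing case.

On the verge of sliding up the incline, friction equals μN and acts down the slope.
Perpendicular: N + P sin 38° = W cos 33° = 1751 N.
Along incline: P cos 38° = W sin 33° + μN  with W sin 33° = 1137 N.
Solving the pair for P and N: P = 1709 N, N = 698.7 N (and f = μN = 209.6 N).

N ≈ 699 N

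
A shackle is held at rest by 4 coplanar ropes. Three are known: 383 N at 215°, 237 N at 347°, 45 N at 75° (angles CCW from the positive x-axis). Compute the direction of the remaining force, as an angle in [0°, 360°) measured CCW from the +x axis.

θ ≈ 72.8°

Sum the known components: ΣF_x = -71.16 N, ΣF_y = -229.5 N.
For equilibrium the remaining force must supply (−ΣF_x, −ΣF_y) = (71.16, 229.5) N.
Magnitude = √((71.16)² + (229.5)²) = 240.3 N; direction = atan2(229.5, 71.16) = 72.8°.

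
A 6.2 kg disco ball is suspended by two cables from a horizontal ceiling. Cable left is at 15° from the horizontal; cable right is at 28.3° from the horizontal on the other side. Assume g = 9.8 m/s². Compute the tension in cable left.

Weight W = 6.2 × 9.8 = 60.76 N acts straight down.
Horizontal: T_left cos 15° = T_right cos 28.3°  →  T_right = 1.097 T_left.
Vertical: T_left sin 15° + T_right sin 28.3° = 60.76.
Substituting the horizontal relation into the vertical equation gives 0.7789 T_left = 60.76, so T_left = 78.01 N.

T_left ≈ 78 N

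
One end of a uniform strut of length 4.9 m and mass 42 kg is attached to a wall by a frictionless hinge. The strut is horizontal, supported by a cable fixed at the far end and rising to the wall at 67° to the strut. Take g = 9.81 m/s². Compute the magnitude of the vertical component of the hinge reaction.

Take torques about the hinge: T sin 67° · 4.9 = 42×9.81×2.45 = 1009.4 N·m.
So T = 1009.4 / (0.9205 × 4.9) = 223.8 N.
ΣF_y = 0: H_y = (42×9.81) − T sin 67° = 412.02 − 206.01 = 206.01 N.

|H_y| ≈ 206 N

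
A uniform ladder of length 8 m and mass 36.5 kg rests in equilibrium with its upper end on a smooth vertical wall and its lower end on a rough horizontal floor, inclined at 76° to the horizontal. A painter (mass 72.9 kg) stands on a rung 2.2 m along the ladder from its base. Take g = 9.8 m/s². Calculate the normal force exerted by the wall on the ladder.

N_wall ≈ 93.6 N

Torques about the foot: N_wall · 8 sin 76° = 36.5×9.8×4 cos 76° + 72.9×9.8×2.2 cos 76° → N_wall = 93.577 N.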